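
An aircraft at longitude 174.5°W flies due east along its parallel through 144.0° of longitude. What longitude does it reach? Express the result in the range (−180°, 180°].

30.5°W

Start at -174.5°; shift +144.0° → -30.5°.
-30.5° already lies in (−180°, 180°].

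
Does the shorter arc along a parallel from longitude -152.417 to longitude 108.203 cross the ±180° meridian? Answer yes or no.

Naïve |108.203 − -152.417| = 260.62° > 180°, so the shorter arc goes the other way round — across 180°.
Signed shortest Δλ = ((108.203 − -152.417 + 180) mod 360) − 180 = -99.38°.
Going west by 99.38° from -152.417° passes through 180° before reaching +108.203°.

Yes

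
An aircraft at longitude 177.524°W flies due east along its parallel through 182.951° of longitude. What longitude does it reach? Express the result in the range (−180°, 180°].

5.427°E

Start at -177.524°; shift +182.951° → +5.427°.
+5.427° already lies in (−180°, 180°].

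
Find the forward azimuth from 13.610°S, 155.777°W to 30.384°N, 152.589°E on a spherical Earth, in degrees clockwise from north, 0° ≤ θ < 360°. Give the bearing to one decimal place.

Δλ = 152.589 − -155.777 = 308.366°; wrapped into (−180°, 180°]: -51.634°.
θ = atan2( sin Δλ · cos φ₂ , cos φ₁ · sin φ₂ − sin φ₁ · cos φ₂ · cos Δλ )
  = atan2(-0.67637, 0.61758) = -47.601° → normalised to [0°, 360°): 312.399°.

312.4°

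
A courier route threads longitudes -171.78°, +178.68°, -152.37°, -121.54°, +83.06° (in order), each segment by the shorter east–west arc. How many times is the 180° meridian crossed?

3

Leg 1: -171.78° → +178.68°, shortest Δλ = -9.54° (west) — crosses 180°.
Leg 2: +178.68° → -152.37°, shortest Δλ = 28.95° (east) — crosses 180°.
Leg 3: -152.37° → -121.54°, shortest Δλ = 30.83° (east) — does not cross 180°.
Leg 4: -121.54° → +83.06°, shortest Δλ = -155.4° (west) — crosses 180°.
Total crossings: 3.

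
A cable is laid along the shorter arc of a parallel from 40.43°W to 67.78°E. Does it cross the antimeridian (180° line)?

No

Signed shortest Δλ = ((67.78 − -40.43 + 180) mod 360) − 180 = 108.21°.
Going east by 108.21° from -40.43° reaches +67.78° without touching 180°.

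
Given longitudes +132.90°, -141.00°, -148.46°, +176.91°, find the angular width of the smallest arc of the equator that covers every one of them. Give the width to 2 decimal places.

Sort the longitudes: -148.46°, -141.00°, +132.90°, +176.91°.
Eastward gaps between consecutive values (wrapping around): 7.46°, 273.90°, 44.01°, 34.63°.
Largest gap = 273.90° ⇒ minimal covering band is its complement: 360° − 273.90° = 86.10°.
Band runs from +132.90° eastward to -141.00°, crossing the antimeridian.

86.10°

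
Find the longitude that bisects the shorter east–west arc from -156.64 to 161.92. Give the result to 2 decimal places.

-177.36°

Signed shortest Δλ from -156.64° to +161.92° is -41.44°.
Midpoint longitude = -156.64° + (-41.44°)/2 = -156.64° − 20.72° = -177.36°.
(The naïve average (-156.64 + +161.92)/2 = 2.64° is on the wrong side of the globe.)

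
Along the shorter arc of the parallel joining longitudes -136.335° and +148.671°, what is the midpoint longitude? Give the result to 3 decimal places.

-173.832°

Signed shortest Δλ from -136.335° to +148.671° is -74.994°.
Midpoint longitude = -136.335° + (-74.994°)/2 = -136.335° − 37.497° = -173.832°.
(The naïve average (-136.335 + +148.671)/2 = 6.168° is on the wrong side of the globe.)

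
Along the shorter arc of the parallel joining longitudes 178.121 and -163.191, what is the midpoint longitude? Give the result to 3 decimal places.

Signed shortest Δλ from +178.121° to -163.191° is +18.688°.
Midpoint longitude = +178.121° + (+18.688°)/2 = +178.121° + 9.344° = +187.465°.
Normalise into (−180°, 180°]: -172.535°.
(The naïve average (+178.121 + -163.191)/2 = 7.465° is on the wrong side of the globe.)

-172.535°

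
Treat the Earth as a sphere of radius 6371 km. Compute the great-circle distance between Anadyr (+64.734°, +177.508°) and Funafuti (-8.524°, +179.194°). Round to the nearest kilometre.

Δλ = 179.194 − 177.508 = 1.686°.
Δφ = -8.524 − 64.734 = -73.258°.
a = sin²(Δφ/2) + cos φ₁ · cos φ₂ · sin²(Δλ/2) = 0.356060.
c = 2·atan2(√a, √(1−a)) = 1.27878 rad → d = 6371·c ≈ 8147.13 km.

8147 km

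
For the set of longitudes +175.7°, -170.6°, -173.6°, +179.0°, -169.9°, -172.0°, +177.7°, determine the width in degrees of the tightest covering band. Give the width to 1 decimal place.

14.4°

Sort the longitudes: -173.6°, -172.0°, -170.6°, -169.9°, +175.7°, +177.7°, +179.0°.
Eastward gaps between consecutive values (wrapping around): 1.6°, 1.4°, 0.7°, 345.6°, 2.0°, 1.3°, 7.4°.
Largest gap = 345.6° ⇒ minimal covering band is its complement: 360° − 345.6° = 14.4°.
Band runs from +175.7° eastward to -169.9°, crossing the antimeridian.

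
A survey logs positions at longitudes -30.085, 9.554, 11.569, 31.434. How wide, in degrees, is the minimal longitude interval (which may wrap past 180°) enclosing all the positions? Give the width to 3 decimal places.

Sort the longitudes: -30.085°, +9.554°, +11.569°, +31.434°.
Eastward gaps between consecutive values (wrapping around): 39.639°, 2.015°, 19.865°, 298.481°.
Largest gap = 298.481° ⇒ minimal covering band is its complement: 360° − 298.481° = 61.519°.
Band runs from -30.085° eastward to +31.434°.

61.519°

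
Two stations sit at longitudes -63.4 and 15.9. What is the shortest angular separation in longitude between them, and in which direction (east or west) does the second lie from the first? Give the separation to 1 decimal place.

Raw difference: 15.9 − -63.4 = 79.3°.
Normalise into (−180°, 180°]: 79.3° stays 79.3°.
Positive ⇒ the second point lies to the east; separation 79.3°.

79.3° east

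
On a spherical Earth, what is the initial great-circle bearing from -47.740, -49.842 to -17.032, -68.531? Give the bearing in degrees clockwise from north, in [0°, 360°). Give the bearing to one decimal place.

Δλ = -68.531 − -49.842 = -18.689°.
θ = atan2( sin Δλ · cos φ₂ , cos φ₁ · sin φ₂ − sin φ₁ · cos φ₂ · cos Δλ )
  = atan2(-0.30638, 0.47335) = -32.913° → normalised to [0°, 360°): 327.087°.

327.1°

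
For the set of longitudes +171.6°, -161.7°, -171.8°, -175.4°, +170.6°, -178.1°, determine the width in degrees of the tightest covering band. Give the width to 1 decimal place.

Sort the longitudes: -178.1°, -175.4°, -171.8°, -161.7°, +170.6°, +171.6°.
Eastward gaps between consecutive values (wrapping around): 2.7°, 3.6°, 10.1°, 332.3°, 1.0°, 10.3°.
Largest gap = 332.3° ⇒ minimal covering band is its complement: 360° − 332.3° = 27.7°.
Band runs from +170.6° eastward to -161.7°, crossing the antimeridian.

27.7°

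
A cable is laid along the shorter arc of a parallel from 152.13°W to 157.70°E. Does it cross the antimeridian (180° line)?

Yes

Naïve |157.70 − -152.13| = 309.83° > 180°, so the shorter arc goes the other way round — across 180°.
Signed shortest Δλ = ((157.70 − -152.13 + 180) mod 360) − 180 = -50.17°.
Going west by 50.17° from -152.13° passes through 180° before reaching +157.70°.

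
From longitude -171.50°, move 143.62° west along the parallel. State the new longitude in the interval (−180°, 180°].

+44.88°

Start at -171.50°; shift −143.62° → -315.12°.
-315.12° lies outside (−180°, 180°]; add 360° → +44.88°.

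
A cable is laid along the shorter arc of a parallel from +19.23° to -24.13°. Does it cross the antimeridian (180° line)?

No

Signed shortest Δλ = ((-24.13 − 19.23 + 180) mod 360) − 180 = -43.36°.
Going west by 43.36° from +19.23° reaches -24.13° without touching 180°.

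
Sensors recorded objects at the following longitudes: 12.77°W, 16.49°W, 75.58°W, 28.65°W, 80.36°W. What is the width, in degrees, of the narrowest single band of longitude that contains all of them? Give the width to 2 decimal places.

67.59°

Sort the longitudes: -80.36°, -75.58°, -28.65°, -16.49°, -12.77°.
Eastward gaps between consecutive values (wrapping around): 4.78°, 46.93°, 12.16°, 3.72°, 292.41°.
Largest gap = 292.41° ⇒ minimal covering band is its complement: 360° − 292.41° = 67.59°.
Band runs from -80.36° eastward to -12.77°.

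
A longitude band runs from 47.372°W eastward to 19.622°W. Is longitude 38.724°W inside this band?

Yes

Band width going east from -47.372° to -19.622°: ((-19.622 − -47.372) mod 360) = 27.750°.
Offset of -38.724° east of the west edge: ((-38.724 − -47.372) mod 360) = 8.648°.
8.648° ≤ 27.750° ⇒ inside.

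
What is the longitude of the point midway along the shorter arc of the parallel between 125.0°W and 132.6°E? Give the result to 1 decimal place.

Signed shortest Δλ from -125.0° to +132.6° is -102.4°.
Midpoint longitude = -125.0° + (-102.4°)/2 = -125.0° − 51.2° = -176.2°.
(The naïve average (-125.0 + +132.6)/2 = 3.8° is on the wrong side of the globe.)

176.2°W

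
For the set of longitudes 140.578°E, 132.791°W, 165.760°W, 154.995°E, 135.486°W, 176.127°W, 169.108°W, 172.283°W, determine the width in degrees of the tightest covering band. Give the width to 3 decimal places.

Sort the longitudes: -176.127°, -172.283°, -169.108°, -165.760°, -135.486°, -132.791°, +140.578°, +154.995°.
Eastward gaps between consecutive values (wrapping around): 3.844°, 3.175°, 3.348°, 30.274°, 2.695°, 273.369°, 14.417°, 28.878°.
Largest gap = 273.369° ⇒ minimal covering band is its complement: 360° − 273.369° = 86.631°.
Band runs from +140.578° eastward to -132.791°, crossing the antimeridian.

86.631°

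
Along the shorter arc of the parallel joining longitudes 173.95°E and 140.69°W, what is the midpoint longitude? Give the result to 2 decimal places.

163.37°W

Signed shortest Δλ from +173.95° to -140.69° is +45.36°.
Midpoint longitude = +173.95° + (+45.36°)/2 = +173.95° + 22.68° = +196.63°.
Normalise into (−180°, 180°]: -163.37°.
(The naïve average (+173.95 + -140.69)/2 = 16.63° is on the wrong side of the globe.)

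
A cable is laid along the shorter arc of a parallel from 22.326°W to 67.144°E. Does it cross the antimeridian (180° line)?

No

Signed shortest Δλ = ((67.144 − -22.326 + 180) mod 360) − 180 = 89.47°.
Going east by 89.47° from -22.326° reaches +67.144° without touching 180°.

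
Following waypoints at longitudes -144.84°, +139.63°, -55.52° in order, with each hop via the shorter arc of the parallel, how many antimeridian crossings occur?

Leg 1: -144.84° → +139.63°, shortest Δλ = -75.53° (west) — crosses 180°.
Leg 2: +139.63° → -55.52°, shortest Δλ = 164.85° (east) — crosses 180°.
Total crossings: 2.

2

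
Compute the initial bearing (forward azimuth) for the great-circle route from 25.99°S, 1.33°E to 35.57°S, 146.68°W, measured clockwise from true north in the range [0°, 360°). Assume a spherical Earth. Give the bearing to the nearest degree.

Δλ = -146.68 − 1.33 = -148.01°.
θ = atan2( sin Δλ · cos φ₂ , cos φ₁ · sin φ₂ − sin φ₁ · cos φ₂ · cos Δλ )
  = atan2(-0.43092, -0.82519) = -152.426° → normalised to [0°, 360°): 207.574°.

208°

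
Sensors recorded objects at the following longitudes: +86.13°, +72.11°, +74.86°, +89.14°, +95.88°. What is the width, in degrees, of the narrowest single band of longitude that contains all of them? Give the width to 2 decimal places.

23.77°

Sort the longitudes: +72.11°, +74.86°, +86.13°, +89.14°, +95.88°.
Eastward gaps between consecutive values (wrapping around): 2.75°, 11.27°, 3.01°, 6.74°, 336.23°.
Largest gap = 336.23° ⇒ minimal covering band is its complement: 360° − 336.23° = 23.77°.
Band runs from +72.11° eastward to +95.88°.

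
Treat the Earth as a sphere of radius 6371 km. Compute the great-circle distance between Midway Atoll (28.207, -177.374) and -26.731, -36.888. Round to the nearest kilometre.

Δλ = -36.888 − -177.374 = 140.486°.
Δφ = -26.731 − 28.207 = -54.938°.
a = sin²(Δφ/2) + cos φ₁ · cos φ₂ · sin²(Δλ/2) = 0.909900.
c = 2·atan2(√a, √(1−a)) = 2.53186 rad → d = 6371·c ≈ 16130.46 km.

16130 km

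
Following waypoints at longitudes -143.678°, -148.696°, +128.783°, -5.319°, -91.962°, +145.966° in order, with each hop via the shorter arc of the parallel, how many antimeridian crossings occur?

2

Leg 1: -143.678° → -148.696°, shortest Δλ = -5.018° (west) — does not cross 180°.
Leg 2: -148.696° → +128.783°, shortest Δλ = -82.521° (west) — crosses 180°.
Leg 3: +128.783° → -5.319°, shortest Δλ = -134.102° (west) — does not cross 180°.
Leg 4: -5.319° → -91.962°, shortest Δλ = -86.643° (west) — does not cross 180°.
Leg 5: -91.962° → +145.966°, shortest Δλ = -122.072° (west) — crosses 180°.
Total crossings: 2.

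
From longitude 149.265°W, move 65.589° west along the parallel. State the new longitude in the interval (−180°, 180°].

145.146°E

Start at -149.265°; shift −65.589° → -214.854°.
-214.854° lies outside (−180°, 180°]; add 360° → +145.146°.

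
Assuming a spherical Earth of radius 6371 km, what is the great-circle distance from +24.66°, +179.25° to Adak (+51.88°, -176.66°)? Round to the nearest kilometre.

3047 km

Δλ = -176.66 − 179.25 = -355.91°; wrapped into (−180°, 180°]: 4.09°.
Δφ = 51.88 − 24.66 = 27.22°.
a = sin²(Δφ/2) + cos φ₁ · cos φ₂ · sin²(Δλ/2) = 0.056086.
c = 2·atan2(√a, √(1−a)) = 0.47819 rad → d = 6371·c ≈ 3046.57 km.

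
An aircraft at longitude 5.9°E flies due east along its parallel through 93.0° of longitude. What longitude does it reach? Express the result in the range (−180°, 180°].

Start at +5.9°; shift +93.0° → +98.9°.
+98.9° already lies in (−180°, 180°].

98.9°E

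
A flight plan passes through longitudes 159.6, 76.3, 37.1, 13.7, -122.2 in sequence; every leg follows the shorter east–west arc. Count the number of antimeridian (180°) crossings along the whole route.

Leg 1: +159.6° → +76.3°, shortest Δλ = -83.3° (west) — does not cross 180°.
Leg 2: +76.3° → +37.1°, shortest Δλ = -39.2° (west) — does not cross 180°.
Leg 3: +37.1° → +13.7°, shortest Δλ = -23.4° (west) — does not cross 180°.
Leg 4: +13.7° → -122.2°, shortest Δλ = -135.9° (west) — does not cross 180°.
Total crossings: 0.

0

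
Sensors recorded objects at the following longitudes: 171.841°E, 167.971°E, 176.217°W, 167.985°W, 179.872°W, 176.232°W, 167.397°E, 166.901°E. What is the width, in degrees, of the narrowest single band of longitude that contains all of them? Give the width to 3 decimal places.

25.114°

Sort the longitudes: -179.872°, -176.232°, -176.217°, -167.985°, +166.901°, +167.397°, +167.971°, +171.841°.
Eastward gaps between consecutive values (wrapping around): 3.640°, 0.015°, 8.232°, 334.886°, 0.496°, 0.574°, 3.870°, 8.287°.
Largest gap = 334.886° ⇒ minimal covering band is its complement: 360° − 334.886° = 25.114°.
Band runs from +166.901° eastward to -167.985°, crossing the antimeridian.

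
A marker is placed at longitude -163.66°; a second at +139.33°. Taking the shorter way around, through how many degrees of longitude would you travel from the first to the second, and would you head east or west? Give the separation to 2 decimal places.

Raw difference: 139.33 − -163.66 = 302.99°.
Normalise into (−180°, 180°]: 302.99° − 360° = -57.01°.
Negative ⇒ the second point lies to the west; separation 57.01°.

57.01° west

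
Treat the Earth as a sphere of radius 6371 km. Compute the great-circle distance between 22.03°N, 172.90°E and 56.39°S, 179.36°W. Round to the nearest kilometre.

Δλ = -179.36 − 172.90 = -352.26°; wrapped into (−180°, 180°]: 7.74°.
Δφ = -56.39 − 22.03 = -78.42°.
a = sin²(Δφ/2) + cos φ₁ · cos φ₂ · sin²(Δλ/2) = 0.401969.
c = 2·atan2(√a, √(1−a)) = 1.37346 rad → d = 6371·c ≈ 8750.29 km.

8750 km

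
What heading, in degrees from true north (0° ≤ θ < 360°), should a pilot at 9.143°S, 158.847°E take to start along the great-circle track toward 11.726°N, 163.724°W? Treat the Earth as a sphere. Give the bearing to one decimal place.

Δλ = -163.724 − 158.847 = -322.571°; wrapped into (−180°, 180°]: 37.429°.
θ = atan2( sin Δλ · cos φ₂ , cos φ₁ · sin φ₂ − sin φ₁ · cos φ₂ · cos Δλ )
  = atan2(0.59509, 0.32420) = 61.419° → normalised to [0°, 360°): 61.419°.

61.4°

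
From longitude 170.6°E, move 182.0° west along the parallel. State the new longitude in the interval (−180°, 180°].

11.4°W

Start at +170.6°; shift −182.0° → -11.4°.
-11.4° already lies in (−180°, 180°].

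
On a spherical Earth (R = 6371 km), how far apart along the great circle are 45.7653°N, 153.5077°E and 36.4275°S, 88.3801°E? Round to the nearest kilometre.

Δλ = 88.3801 − 153.5077 = -65.1276°.
Δφ = -36.4275 − 45.7653 = -82.1928°.
a = sin²(Δφ/2) + cos φ₁ · cos φ₂ · sin²(Δλ/2) = 0.594687.
c = 2·atan2(√a, √(1−a)) = 1.76132 rad → d = 6371·c ≈ 11221.38 km.

11221 km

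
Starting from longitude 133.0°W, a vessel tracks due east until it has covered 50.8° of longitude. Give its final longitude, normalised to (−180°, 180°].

Start at -133.0°; shift +50.8° → -82.2°.
-82.2° already lies in (−180°, 180°].

82.2°W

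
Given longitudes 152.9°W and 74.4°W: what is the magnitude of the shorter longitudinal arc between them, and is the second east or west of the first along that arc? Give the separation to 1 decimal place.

Raw difference: -74.4 − -152.9 = 78.5°.
Normalise into (−180°, 180°]: 78.5° stays 78.5°.
Positive ⇒ the second point lies to the east; separation 78.5°.

78.5° east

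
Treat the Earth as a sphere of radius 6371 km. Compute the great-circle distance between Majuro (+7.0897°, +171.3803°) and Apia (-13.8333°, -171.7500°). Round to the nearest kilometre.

2980 km

Δλ = -171.7500 − 171.3803 = -343.1303°; wrapped into (−180°, 180°]: 16.8697°.
Δφ = -13.8333 − 7.0897 = -20.9230°.
a = sin²(Δφ/2) + cos φ₁ · cos φ₂ · sin²(Δλ/2) = 0.053702.
c = 2·atan2(√a, √(1−a)) = 0.46773 rad → d = 6371·c ≈ 2979.88 km.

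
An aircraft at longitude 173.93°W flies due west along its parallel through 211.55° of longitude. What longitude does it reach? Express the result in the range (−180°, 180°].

Start at -173.93°; shift −211.55° → -385.48°.
-385.48° lies outside (−180°, 180°]; add 360° → -25.48°.

25.48°W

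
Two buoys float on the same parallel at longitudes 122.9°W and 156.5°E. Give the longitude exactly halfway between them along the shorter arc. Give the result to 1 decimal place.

Signed shortest Δλ from -122.9° to +156.5° is -80.6°.
Midpoint longitude = -122.9° + (-80.6°)/2 = -122.9° − 40.3° = -163.2°.
(The naïve average (-122.9 + +156.5)/2 = 16.8° is on the wrong side of the globe.)

163.2°W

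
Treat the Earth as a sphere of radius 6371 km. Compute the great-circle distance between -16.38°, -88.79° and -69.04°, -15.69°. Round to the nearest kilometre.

7640 km

Δλ = -15.69 − -88.79 = 73.10°.
Δφ = -69.04 − -16.38 = -52.66°.
a = sin²(Δφ/2) + cos φ₁ · cos φ₂ · sin²(Δλ/2) = 0.318443.
c = 2·atan2(√a, √(1−a)) = 1.19919 rad → d = 6371·c ≈ 7640.03 km.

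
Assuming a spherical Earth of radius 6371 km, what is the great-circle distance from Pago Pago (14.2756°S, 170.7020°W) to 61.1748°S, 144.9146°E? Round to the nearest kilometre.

Δλ = 144.9146 − -170.7020 = 315.6166°; wrapped into (−180°, 180°]: -44.3834°.
Δφ = -61.1748 − -14.2756 = -46.8992°.
a = sin²(Δφ/2) + cos φ₁ · cos φ₂ · sin²(Δλ/2) = 0.225017.
c = 2·atan2(√a, √(1−a)) = 0.98847 rad → d = 6371·c ≈ 6297.56 km.

6298 km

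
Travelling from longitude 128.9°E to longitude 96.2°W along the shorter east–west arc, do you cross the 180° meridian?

Yes

Naïve |-96.2 − 128.9| = 225.1° > 180°, so the shorter arc goes the other way round — across 180°.
Signed shortest Δλ = ((-96.2 − 128.9 + 180) mod 360) − 180 = 134.9°.
Going east by 134.9° from +128.9° passes through 180° before reaching -96.2°.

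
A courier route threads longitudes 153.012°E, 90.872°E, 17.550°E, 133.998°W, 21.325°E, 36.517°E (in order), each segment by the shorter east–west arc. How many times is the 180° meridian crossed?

Leg 1: +153.012° → +90.872°, shortest Δλ = -62.14° (west) — does not cross 180°.
Leg 2: +90.872° → +17.550°, shortest Δλ = -73.322° (west) — does not cross 180°.
Leg 3: +17.550° → -133.998°, shortest Δλ = -151.548° (west) — does not cross 180°.
Leg 4: -133.998° → +21.325°, shortest Δλ = 155.323° (east) — does not cross 180°.
Leg 5: +21.325° → +36.517°, shortest Δλ = 15.192° (east) — does not cross 180°.
Total crossings: 0.

0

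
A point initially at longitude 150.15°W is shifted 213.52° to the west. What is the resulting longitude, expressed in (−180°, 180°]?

Start at -150.15°; shift −213.52° → -363.67°.
-363.67° lies outside (−180°, 180°]; add 360° → -3.67°.

3.67°W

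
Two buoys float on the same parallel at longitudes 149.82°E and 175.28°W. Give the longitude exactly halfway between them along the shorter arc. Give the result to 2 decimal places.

167.27°E

Signed shortest Δλ from +149.82° to -175.28° is +34.90°.
Midpoint longitude = +149.82° + (+34.90°)/2 = +149.82° + 17.45° = +167.27°.
(The naïve average (+149.82 + -175.28)/2 = -12.73° is on the wrong side of the globe.)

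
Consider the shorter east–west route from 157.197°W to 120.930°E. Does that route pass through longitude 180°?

Yes

Naïve |120.930 − -157.197| = 278.127° > 180°, so the shorter arc goes the other way round — across 180°.
Signed shortest Δλ = ((120.930 − -157.197 + 180) mod 360) − 180 = -81.873°.
Going west by 81.873° from -157.197° passes through 180° before reaching +120.930°.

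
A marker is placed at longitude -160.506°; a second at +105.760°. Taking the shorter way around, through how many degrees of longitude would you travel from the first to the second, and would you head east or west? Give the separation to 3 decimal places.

93.734° west

Raw difference: 105.760 − -160.506 = 266.266°.
Normalise into (−180°, 180°]: 266.266° − 360° = -93.734°.
Negative ⇒ the second point lies to the west; separation 93.734°.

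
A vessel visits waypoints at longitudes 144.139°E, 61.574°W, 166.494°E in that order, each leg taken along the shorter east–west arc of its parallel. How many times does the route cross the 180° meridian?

2

Leg 1: +144.139° → -61.574°, shortest Δλ = 154.287° (east) — crosses 180°.
Leg 2: -61.574° → +166.494°, shortest Δλ = -131.932° (west) — crosses 180°.
Total crossings: 2.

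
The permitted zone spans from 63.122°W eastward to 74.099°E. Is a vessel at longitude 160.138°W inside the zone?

Band width going east from -63.122° to +74.099°: ((74.099 − -63.122) mod 360) = 137.221°.
Offset of -160.138° east of the west edge: ((-160.138 − -63.122) mod 360) = 262.984°.
262.984° > 137.221° ⇒ outside.

No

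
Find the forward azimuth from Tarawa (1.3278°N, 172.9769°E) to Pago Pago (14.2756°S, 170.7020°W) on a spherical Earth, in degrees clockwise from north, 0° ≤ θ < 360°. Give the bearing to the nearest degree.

135°

Δλ = -170.7020 − 172.9769 = -343.6789°; wrapped into (−180°, 180°]: 16.3211°.
θ = atan2( sin Δλ · cos φ₂ , cos φ₁ · sin φ₂ − sin φ₁ · cos φ₂ · cos Δλ )
  = atan2(0.27234, -0.26807) = 134.547° → normalised to [0°, 360°): 134.547°.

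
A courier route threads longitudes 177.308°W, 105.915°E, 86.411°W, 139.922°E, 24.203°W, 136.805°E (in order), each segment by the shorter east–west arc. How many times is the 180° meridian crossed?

3

Leg 1: -177.308° → +105.915°, shortest Δλ = -76.777° (west) — crosses 180°.
Leg 2: +105.915° → -86.411°, shortest Δλ = 167.674° (east) — crosses 180°.
Leg 3: -86.411° → +139.922°, shortest Δλ = -133.667° (west) — crosses 180°.
Leg 4: +139.922° → -24.203°, shortest Δλ = -164.125° (west) — does not cross 180°.
Leg 5: -24.203° → +136.805°, shortest Δλ = 161.008° (east) — does not cross 180°.
Total crossings: 3.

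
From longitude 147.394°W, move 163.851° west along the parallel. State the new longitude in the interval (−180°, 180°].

48.755°E

Start at -147.394°; shift −163.851° → -311.245°.
-311.245° lies outside (−180°, 180°]; add 360° → +48.755°.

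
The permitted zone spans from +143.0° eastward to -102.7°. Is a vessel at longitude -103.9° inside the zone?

Yes

Band width going east from +143.0° to -102.7°: ((-102.7 − 143.0) mod 360) = 114.3°.
Offset of -103.9° east of the west edge: ((-103.9 − 143.0) mod 360) = 113.1°.
113.1° ≤ 114.3° ⇒ inside.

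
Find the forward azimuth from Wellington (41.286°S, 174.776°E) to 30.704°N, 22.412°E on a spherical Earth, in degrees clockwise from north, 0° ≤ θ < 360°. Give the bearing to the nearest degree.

253°

Δλ = 22.412 − 174.776 = -152.364°.
θ = atan2( sin Δλ · cos φ₂ , cos φ₁ · sin φ₂ − sin φ₁ · cos φ₂ · cos Δλ )
  = atan2(-0.39883, -0.11892) = -106.603° → normalised to [0°, 360°): 253.397°.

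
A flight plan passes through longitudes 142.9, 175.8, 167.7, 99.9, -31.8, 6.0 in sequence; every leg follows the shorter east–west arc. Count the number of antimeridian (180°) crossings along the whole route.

Leg 1: +142.9° → +175.8°, shortest Δλ = 32.9° (east) — does not cross 180°.
Leg 2: +175.8° → +167.7°, shortest Δλ = -8.1° (west) — does not cross 180°.
Leg 3: +167.7° → +99.9°, shortest Δλ = -67.8° (west) — does not cross 180°.
Leg 4: +99.9° → -31.8°, shortest Δλ = -131.7° (west) — does not cross 180°.
Leg 5: -31.8° → +6.0°, shortest Δλ = 37.8° (east) — does not cross 180°.
Total crossings: 0.

0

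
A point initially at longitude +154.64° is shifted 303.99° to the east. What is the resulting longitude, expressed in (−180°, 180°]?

+98.63°

Start at +154.64°; shift +303.99° → +458.63°.
+458.63° lies outside (−180°, 180°]; subtract 360° → +98.63°.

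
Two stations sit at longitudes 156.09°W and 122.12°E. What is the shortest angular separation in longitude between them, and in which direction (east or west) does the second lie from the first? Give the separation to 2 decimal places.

Raw difference: 122.12 − -156.09 = 278.21°.
Normalise into (−180°, 180°]: 278.21° − 360° = -81.79°.
Negative ⇒ the second point lies to the west; separation 81.79°.

81.79° west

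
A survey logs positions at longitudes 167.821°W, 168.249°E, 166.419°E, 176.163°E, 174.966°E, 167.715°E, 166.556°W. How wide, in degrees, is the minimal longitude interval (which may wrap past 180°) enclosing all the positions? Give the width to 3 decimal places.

27.025°

Sort the longitudes: -167.821°, -166.556°, +166.419°, +167.715°, +168.249°, +174.966°, +176.163°.
Eastward gaps between consecutive values (wrapping around): 1.265°, 332.975°, 1.296°, 0.534°, 6.717°, 1.197°, 16.016°.
Largest gap = 332.975° ⇒ minimal covering band is its complement: 360° − 332.975° = 27.025°.
Band runs from +166.419° eastward to -166.556°, crossing the antimeridian.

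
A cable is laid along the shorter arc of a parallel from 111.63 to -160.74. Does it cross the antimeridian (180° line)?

Naïve |-160.74 − 111.63| = 272.37° > 180°, so the shorter arc goes the other way round — across 180°.
Signed shortest Δλ = ((-160.74 − 111.63 + 180) mod 360) − 180 = 87.63°.
Going east by 87.63° from +111.63° passes through 180° before reaching -160.74°.

Yes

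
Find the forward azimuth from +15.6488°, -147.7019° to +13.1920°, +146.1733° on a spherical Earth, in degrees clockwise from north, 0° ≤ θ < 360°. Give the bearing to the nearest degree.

Δλ = 146.1733 − -147.7019 = 293.8752°; wrapped into (−180°, 180°]: -66.1248°.
θ = atan2( sin Δλ · cos φ₂ , cos φ₁ · sin φ₂ − sin φ₁ · cos φ₂ · cos Δλ )
  = atan2(-0.89030, 0.11346) = -82.737° → normalised to [0°, 360°): 277.263°.

277°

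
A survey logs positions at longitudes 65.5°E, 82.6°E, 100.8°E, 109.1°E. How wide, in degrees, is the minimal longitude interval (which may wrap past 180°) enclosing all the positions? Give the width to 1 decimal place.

Sort the longitudes: +65.5°, +82.6°, +100.8°, +109.1°.
Eastward gaps between consecutive values (wrapping around): 17.1°, 18.2°, 8.3°, 316.4°.
Largest gap = 316.4° ⇒ minimal covering band is its complement: 360° − 316.4° = 43.6°.
Band runs from +65.5° eastward to +109.1°.

43.6°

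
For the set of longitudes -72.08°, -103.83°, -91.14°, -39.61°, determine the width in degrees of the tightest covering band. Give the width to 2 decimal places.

64.22°

Sort the longitudes: -103.83°, -91.14°, -72.08°, -39.61°.
Eastward gaps between consecutive values (wrapping around): 12.69°, 19.06°, 32.47°, 295.78°.
Largest gap = 295.78° ⇒ minimal covering band is its complement: 360° − 295.78° = 64.22°.
Band runs from -103.83° eastward to -39.61°.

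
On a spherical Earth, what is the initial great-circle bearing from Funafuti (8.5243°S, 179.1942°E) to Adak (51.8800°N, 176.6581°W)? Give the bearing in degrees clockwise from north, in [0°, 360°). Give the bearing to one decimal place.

2.9°

Δλ = -176.6581 − 179.1942 = -355.8523°; wrapped into (−180°, 180°]: 4.1477°.
θ = atan2( sin Δλ · cos φ₂ , cos φ₁ · sin φ₂ − sin φ₁ · cos φ₂ · cos Δλ )
  = atan2(0.04465, 0.86929) = 2.940° → normalised to [0°, 360°): 2.940°.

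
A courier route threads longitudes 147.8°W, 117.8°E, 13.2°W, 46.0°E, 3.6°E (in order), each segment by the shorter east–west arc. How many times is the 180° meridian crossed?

Leg 1: -147.8° → +117.8°, shortest Δλ = -94.4° (west) — crosses 180°.
Leg 2: +117.8° → -13.2°, shortest Δλ = -131.0° (west) — does not cross 180°.
Leg 3: -13.2° → +46.0°, shortest Δλ = 59.2° (east) — does not cross 180°.
Leg 4: +46.0° → +3.6°, shortest Δλ = -42.4° (west) — does not cross 180°.
Total crossings: 1.

1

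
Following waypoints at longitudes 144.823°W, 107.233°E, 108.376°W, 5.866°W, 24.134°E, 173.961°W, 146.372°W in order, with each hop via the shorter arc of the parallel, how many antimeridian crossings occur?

Leg 1: -144.823° → +107.233°, shortest Δλ = -107.944° (west) — crosses 180°.
Leg 2: +107.233° → -108.376°, shortest Δλ = 144.391° (east) — crosses 180°.
Leg 3: -108.376° → -5.866°, shortest Δλ = 102.51° (east) — does not cross 180°.
Leg 4: -5.866° → +24.134°, shortest Δλ = 30.0° (east) — does not cross 180°.
Leg 5: +24.134° → -173.961°, shortest Δλ = 161.905° (east) — crosses 180°.
Leg 6: -173.961° → -146.372°, shortest Δλ = 27.589° (east) — does not cross 180°.
Total crossings: 3.

3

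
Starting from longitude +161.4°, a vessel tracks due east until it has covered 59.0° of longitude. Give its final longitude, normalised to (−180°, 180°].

-139.6°

Start at +161.4°; shift +59.0° → +220.4°.
+220.4° lies outside (−180°, 180°]; subtract 360° → -139.6°.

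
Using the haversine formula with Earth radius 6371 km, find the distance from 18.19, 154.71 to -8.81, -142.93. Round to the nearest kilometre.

7471 km

Δλ = -142.93 − 154.71 = -297.64°; wrapped into (−180°, 180°]: 62.36°.
Δφ = -8.81 − 18.19 = -27.00°.
a = sin²(Δφ/2) + cos φ₁ · cos φ₂ · sin²(Δλ/2) = 0.306140.
c = 2·atan2(√a, √(1−a)) = 1.17264 rad → d = 6371·c ≈ 7470.89 km.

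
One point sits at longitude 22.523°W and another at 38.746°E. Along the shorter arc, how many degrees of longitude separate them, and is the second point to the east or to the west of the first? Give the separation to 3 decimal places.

61.269° east

Raw difference: 38.746 − -22.523 = 61.269°.
Normalise into (−180°, 180°]: 61.269° stays 61.269°.
Positive ⇒ the second point lies to the east; separation 61.269°.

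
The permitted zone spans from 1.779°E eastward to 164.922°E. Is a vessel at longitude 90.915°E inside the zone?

Yes

Band width going east from +1.779° to +164.922°: ((164.922 − 1.779) mod 360) = 163.143°.
Offset of +90.915° east of the west edge: ((90.915 − 1.779) mod 360) = 89.136°.
89.136° ≤ 163.143° ⇒ inside.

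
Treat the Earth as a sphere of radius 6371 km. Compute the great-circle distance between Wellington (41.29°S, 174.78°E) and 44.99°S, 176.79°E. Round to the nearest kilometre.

443 km

Δλ = 176.79 − 174.78 = 2.01°.
Δφ = -44.99 − -41.29 = -3.70°.
a = sin²(Δφ/2) + cos φ₁ · cos φ₂ · sin²(Δλ/2) = 0.001206.
c = 2·atan2(√a, √(1−a)) = 0.06946 rad → d = 6371·c ≈ 442.53 km.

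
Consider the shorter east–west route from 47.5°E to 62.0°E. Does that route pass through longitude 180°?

No

Signed shortest Δλ = ((62.0 − 47.5 + 180) mod 360) − 180 = 14.5°.
Going east by 14.5° from +47.5° reaches +62.0° without touching 180°.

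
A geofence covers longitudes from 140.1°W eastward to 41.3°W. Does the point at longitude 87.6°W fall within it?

Band width going east from -140.1° to -41.3°: ((-41.3 − -140.1) mod 360) = 98.8°.
Offset of -87.6° east of the west edge: ((-87.6 − -140.1) mod 360) = 52.5°.
52.5° ≤ 98.8° ⇒ inside.

Yes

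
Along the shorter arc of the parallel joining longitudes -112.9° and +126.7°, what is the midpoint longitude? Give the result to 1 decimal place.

-173.1°

Signed shortest Δλ from -112.9° to +126.7° is -120.4°.
Midpoint longitude = -112.9° + (-120.4°)/2 = -112.9° − 60.2° = -173.1°.
(The naïve average (-112.9 + +126.7)/2 = 6.9° is on the wrong side of the globe.)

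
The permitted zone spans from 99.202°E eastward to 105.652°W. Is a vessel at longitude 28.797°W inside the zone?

No

Band width going east from +99.202° to -105.652°: ((-105.652 − 99.202) mod 360) = 155.146°.
Offset of -28.797° east of the west edge: ((-28.797 − 99.202) mod 360) = 232.001°.
232.001° > 155.146° ⇒ outside.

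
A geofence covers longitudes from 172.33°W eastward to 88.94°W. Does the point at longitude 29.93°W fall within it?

No

Band width going east from -172.33° to -88.94°: ((-88.94 − -172.33) mod 360) = 83.39°.
Offset of -29.93° east of the west edge: ((-29.93 − -172.33) mod 360) = 142.40°.
142.40° > 83.39° ⇒ outside.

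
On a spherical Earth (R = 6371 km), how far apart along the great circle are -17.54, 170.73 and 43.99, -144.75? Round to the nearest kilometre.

Δλ = -144.75 − 170.73 = -315.48°; wrapped into (−180°, 180°]: 44.52°.
Δφ = 43.99 − -17.54 = 61.53°.
a = sin²(Δφ/2) + cos φ₁ · cos φ₂ · sin²(Δλ/2) = 0.360091.
c = 2·atan2(√a, √(1−a)) = 1.28719 rad → d = 6371·c ≈ 8200.70 km.

8201 km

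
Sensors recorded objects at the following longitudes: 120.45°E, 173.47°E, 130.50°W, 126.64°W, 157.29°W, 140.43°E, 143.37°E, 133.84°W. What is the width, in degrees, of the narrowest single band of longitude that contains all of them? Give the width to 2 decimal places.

112.91°

Sort the longitudes: -157.29°, -133.84°, -130.50°, -126.64°, +120.45°, +140.43°, +143.37°, +173.47°.
Eastward gaps between consecutive values (wrapping around): 23.45°, 3.34°, 3.86°, 247.09°, 19.98°, 2.94°, 30.10°, 29.24°.
Largest gap = 247.09° ⇒ minimal covering band is its complement: 360° − 247.09° = 112.91°.
Band runs from +120.45° eastward to -126.64°, crossing the antimeridian.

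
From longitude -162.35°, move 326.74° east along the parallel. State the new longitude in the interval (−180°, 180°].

+164.39°

Start at -162.35°; shift +326.74° → +164.39°.
+164.39° already lies in (−180°, 180°].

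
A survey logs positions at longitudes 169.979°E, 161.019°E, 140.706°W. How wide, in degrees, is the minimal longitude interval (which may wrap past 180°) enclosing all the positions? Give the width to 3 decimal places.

58.275°

Sort the longitudes: -140.706°, +161.019°, +169.979°.
Eastward gaps between consecutive values (wrapping around): 301.725°, 8.960°, 49.315°.
Largest gap = 301.725° ⇒ minimal covering band is its complement: 360° − 301.725° = 58.275°.
Band runs from +161.019° eastward to -140.706°, crossing the antimeridian.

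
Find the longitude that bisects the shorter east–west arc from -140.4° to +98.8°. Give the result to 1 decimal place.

Signed shortest Δλ from -140.4° to +98.8° is -120.8°.
Midpoint longitude = -140.4° + (-120.8°)/2 = -140.4° − 60.4° = -200.8°.
Normalise into (−180°, 180°]: +159.2°.
(The naïve average (-140.4 + +98.8)/2 = -20.8° is on the wrong side of the globe.)

+159.2°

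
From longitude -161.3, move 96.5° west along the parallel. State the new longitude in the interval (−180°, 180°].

+102.2°

Start at -161.3°; shift −96.5° → -257.8°.
-257.8° lies outside (−180°, 180°]; add 360° → +102.2°.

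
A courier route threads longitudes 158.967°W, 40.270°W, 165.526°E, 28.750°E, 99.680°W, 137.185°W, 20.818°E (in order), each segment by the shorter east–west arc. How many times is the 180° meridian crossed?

Leg 1: -158.967° → -40.270°, shortest Δλ = 118.697° (east) — does not cross 180°.
Leg 2: -40.270° → +165.526°, shortest Δλ = -154.204° (west) — crosses 180°.
Leg 3: +165.526° → +28.750°, shortest Δλ = -136.776° (west) — does not cross 180°.
Leg 4: +28.750° → -99.680°, shortest Δλ = -128.43° (west) — does not cross 180°.
Leg 5: -99.680° → -137.185°, shortest Δλ = -37.505° (west) — does not cross 180°.
Leg 6: -137.185° → +20.818°, shortest Δλ = 158.003° (east) — does not cross 180°.
Total crossings: 1.

1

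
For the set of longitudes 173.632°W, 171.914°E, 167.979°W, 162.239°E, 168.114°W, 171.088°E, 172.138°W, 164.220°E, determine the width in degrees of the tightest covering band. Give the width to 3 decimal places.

29.782°

Sort the longitudes: -173.632°, -172.138°, -168.114°, -167.979°, +162.239°, +164.220°, +171.088°, +171.914°.
Eastward gaps between consecutive values (wrapping around): 1.494°, 4.024°, 0.135°, 330.218°, 1.981°, 6.868°, 0.826°, 14.454°.
Largest gap = 330.218° ⇒ minimal covering band is its complement: 360° − 330.218° = 29.782°.
Band runs from +162.239° eastward to -167.979°, crossing the antimeridian.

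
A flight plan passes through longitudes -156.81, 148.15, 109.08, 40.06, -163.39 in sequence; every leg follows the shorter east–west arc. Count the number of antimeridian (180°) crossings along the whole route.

2

Leg 1: -156.81° → +148.15°, shortest Δλ = -55.04° (west) — crosses 180°.
Leg 2: +148.15° → +109.08°, shortest Δλ = -39.07° (west) — does not cross 180°.
Leg 3: +109.08° → +40.06°, shortest Δλ = -69.02° (west) — does not cross 180°.
Leg 4: +40.06° → -163.39°, shortest Δλ = 156.55° (east) — crosses 180°.
Total crossings: 2.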